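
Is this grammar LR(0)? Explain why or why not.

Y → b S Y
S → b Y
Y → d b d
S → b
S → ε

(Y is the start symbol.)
Augment with Y' → Y and build the canonical LR(0) collection (I0 = CLOSURE({[Y' → . Y]}), then GOTO on every symbol after a dot until no new states appear). It has 10 states:
  I0: { [Y → . b S Y], [Y → . d b d], [Y' → . Y] }  — shift
  I1: { [Y' → Y .] }  — accept
  I2: { [S → . b Y], [S → . b], [S → .], [Y → b . S Y] }  — shift, reduce
  I3: { [Y → d . b d] }  — shift
  I4: { [Y → d b . d] }  — shift
  I5: { [Y → d b d .] }  — reduce
  I6: { [Y → . b S Y], [Y → . d b d], [Y → b S . Y] }  — shift
  I7: { [S → b . Y], [S → b .], [Y → . b S Y], [Y → . d b d] }  — shift, reduce
  I8: { [S → b Y .] }  — reduce
  I9: { [Y → b S Y .] }  — reduce

Conflict in state I2:
  Shift-reduce conflict between [S → .] and [S → . b]
So the grammar is NOT LR(0).

Answer: No. Shift-reduce conflict between [S → .] and [S → . b]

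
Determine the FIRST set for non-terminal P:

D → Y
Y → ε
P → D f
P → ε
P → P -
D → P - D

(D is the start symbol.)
FIRST sets of the other non-terminals involved (by the same procedure, iterated to a fixed point):
  FIRST(D) = { '-', 'f', ε }

From P → D f:
  - D is a non-terminal: add FIRST(D) \ {ε} = { '-', 'f' }
    D is nullable, so continue to the next symbol
  - f is a terminal: add 'f' and stop
From P → ε:
  - ε-production, so ε ∈ FIRST(P)
From P → P -:
  - P is the symbol being defined: contributes nothing new
    P is nullable, so continue to the next symbol
  - '-' is a terminal: add '-' and stop

Collecting: FIRST(P) = { '-', 'f', ε }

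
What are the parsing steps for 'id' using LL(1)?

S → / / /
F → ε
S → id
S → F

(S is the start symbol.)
Stack is shown with the top on the left.

Stack  Input  Action
--------------------
S $    id $   output S → id
id $   id $   match 'id'
$      $      accept

The string is accepted.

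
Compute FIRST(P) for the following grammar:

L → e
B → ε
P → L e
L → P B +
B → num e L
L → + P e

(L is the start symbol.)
{ '+', 'e' }

FIRST sets of the other non-terminals involved (by the same procedure, iterated to a fixed point):
  FIRST(L) = { '+', 'e' }

From P → L e:
  - L is a non-terminal: add FIRST(L) \ {ε} = { '+', 'e' }
    L is not nullable, so stop

Collecting: FIRST(P) = { '+', 'e' }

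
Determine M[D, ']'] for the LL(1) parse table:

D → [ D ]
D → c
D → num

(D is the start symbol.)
To find M[D, ']'], we find productions for D where ']' is in the predict set (PREDICT(N → α) = (FIRST(α) \ {ε}) ∪ (FOLLOW(N) if α ⇒* ε)).

D → [ D ]: PREDICT = { '[' }
D → c: PREDICT = { 'c' }
D → num: PREDICT = { 'num' }

M[D, ']'] is empty (no production applies)

Answer: Empty (error entry)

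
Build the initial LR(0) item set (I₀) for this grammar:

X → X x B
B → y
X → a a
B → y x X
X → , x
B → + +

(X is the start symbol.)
First, augment the grammar with X' → X
I₀ = CLOSURE({ [X' → . X] }):
  [X' → . X] has the dot before X: add [X → . X x B], [X → . a a], [X → . , x]
No further items can be added.

I₀ = { [X → . , x], [X → . X x B], [X → . a a], [X' → . X] }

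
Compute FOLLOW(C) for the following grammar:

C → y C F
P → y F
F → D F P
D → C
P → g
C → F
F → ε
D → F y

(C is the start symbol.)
{ $, 'g', 'y' }

C is the start symbol, so $ ∈ FOLLOW(C).
In C → y C F: C is followed by F, add FIRST(F) \ {ε} = { 'g', 'y' }
  F is nullable, so FOLLOW(C) is also included — that is the set being defined, nothing new
In D → C: C is at the end, add FOLLOW(D)

The FOLLOW sets referred to above (computed the same way, to a fixed point):
  FOLLOW(D) = { 'g', 'y' }

Taking the union: FOLLOW(C) = { $, 'g', 'y' }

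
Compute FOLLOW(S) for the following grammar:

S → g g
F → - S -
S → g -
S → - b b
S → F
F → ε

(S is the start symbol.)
S is the start symbol, so $ ∈ FOLLOW(S).
In F → - S -: S is followed by '-', add FIRST('-') \ {ε} = { '-' }

Taking the union: FOLLOW(S) = { $, '-' }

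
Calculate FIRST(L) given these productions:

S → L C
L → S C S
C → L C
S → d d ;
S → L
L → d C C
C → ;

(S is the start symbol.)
To compute FIRST(L), examine every production with L on the left-hand side, reading each right-hand side left to right until a non-nullable symbol is reached.

FIRST sets of the other non-terminals involved (by the same procedure, iterated to a fixed point):
  FIRST(S) = { 'd' }

From L → S C S:
  - S is a non-terminal: add FIRST(S) \ {ε} = { 'd' }
    S is not nullable, so stop
From L → d C C:
  - d is a terminal: add 'd' and stop

Collecting: FIRST(L) = { 'd' }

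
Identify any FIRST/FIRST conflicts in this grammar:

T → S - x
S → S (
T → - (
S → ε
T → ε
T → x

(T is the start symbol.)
Yes. T → S '-' x / T → '-' '(' on { '-' }

A FIRST/FIRST conflict occurs when two productions N → α and N → β for the same non-terminal have FIRST(α) ∩ FIRST(β) ≠ ∅ (with ε ∈ FIRST of a nullable right-hand side, so two nullable alternatives also conflict).

FIRST sets of the non-terminals at (or reachable through a nullable prefix from) the front of some alternative:
  FIRST(S) = { '(', ε }

Productions for T:
  T → S - x: FIRST = { '(', '-' }
  T → - (: FIRST = { '-' }
  T → ε: FIRST = { ε }
  T → x: FIRST = { 'x' }
Productions for S:
  S → S (: FIRST = { '(' }
  S → ε: FIRST = { ε }

Conflict for T: T → S - x and T → - (
  Overlap: { '-' }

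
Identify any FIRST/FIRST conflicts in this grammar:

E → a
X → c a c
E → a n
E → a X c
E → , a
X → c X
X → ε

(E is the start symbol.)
Productions for E:
  E → a: FIRST = { 'a' }
  E → a n: FIRST = { 'a' }
  E → a X c: FIRST = { 'a' }
  E → , a: FIRST = { ',' }
Productions for X:
  X → c a c: FIRST = { 'c' }
  X → c X: FIRST = { 'c' }
  X → ε: FIRST = { ε }

Conflict for E: E → a and E → a n
  Overlap: { 'a' }
Conflict for E: E → a and E → a X c
  Overlap: { 'a' }
Conflict for E: E → a n and E → a X c
  Overlap: { 'a' }
Conflict for X: X → c a c and X → c X
  Overlap: { 'c' }

Answer: Yes. E → a / E → a n on { 'a' }; E → a / E → a X c on { 'a' }; E → a n / E → a X c on { 'a' }; X → c a c / X → c X on { 'c' }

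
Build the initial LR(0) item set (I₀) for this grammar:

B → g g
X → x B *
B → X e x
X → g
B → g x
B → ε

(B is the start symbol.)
{ [B → . X e x], [B → . g g], [B → . g x], [B → .], [B' → . B], [X → . g], [X → . x B *] }

First, augment the grammar with B' → B
I₀ = CLOSURE({ [B' → . B] }):
  [B' → . B] has the dot before B: add [B → . g g], [B → . X e x], [B → . g x], [B → .]
  [B → . X e x] has the dot before X: add [X → . x B *], [X → . g]
No further items can be added.

I₀ = { [B → . X e x], [B → . g g], [B → . g x], [B → .], [B' → . B], [X → . g], [X → . x B *] }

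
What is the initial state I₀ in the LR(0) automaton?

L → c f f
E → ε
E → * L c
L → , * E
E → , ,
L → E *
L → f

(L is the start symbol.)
First, augment the grammar with L' → L
I₀ = CLOSURE({ [L' → . L] }):
  [L' → . L] has the dot before L: add [L → . c f f], [L → . , * E], [L → . E *], [L → . f]
  [L → . E *] has the dot before E: add [E → .], [E → . * L c], [E → . , ,]
No further items can be added.

I₀ = { [E → . * L c], [E → . , ,], [E → .], [L → . , * E], [L → . E *], [L → . c f f], [L → . f], [L' → . L] }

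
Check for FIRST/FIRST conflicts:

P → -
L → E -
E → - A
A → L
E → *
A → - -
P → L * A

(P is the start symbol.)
Yes. P → '-' / P → L '*' A on { '-' }; A → L / A → '-' '-' on { '-' }

FIRST sets of the non-terminals at (or reachable through a nullable prefix from) the front of some alternative:
  FIRST(L) = { '*', '-' }

Productions for P:
  P → -: FIRST = { '-' }
  P → L * A: FIRST = { '*', '-' }
Productions for E:
  E → - A: FIRST = { '-' }
  E → *: FIRST = { '*' }
Productions for A:
  A → L: FIRST = { '*', '-' }
  A → - -: FIRST = { '-' }
L has only one production, so no FIRST/FIRST conflict is possible there.

Conflict for P: P → - and P → L * A
  Overlap: { '-' }
Conflict for A: A → L and A → - -
  Overlap: { '-' }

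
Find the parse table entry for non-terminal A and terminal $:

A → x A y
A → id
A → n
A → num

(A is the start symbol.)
Empty (error entry)

To find M[A, $], we find productions for A where $ is in the predict set (PREDICT(N → α) = (FIRST(α) \ {ε}) ∪ (FOLLOW(N) if α ⇒* ε)).

A → x A y: PREDICT = { 'x' }
A → id: PREDICT = { 'id' }
A → n: PREDICT = { 'n' }
A → num: PREDICT = { 'num' }

M[A, $] is empty (no production applies)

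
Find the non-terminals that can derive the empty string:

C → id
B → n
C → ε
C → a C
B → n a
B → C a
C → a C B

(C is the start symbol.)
{ 'C' }

A non-terminal is nullable if it can derive ε (the empty string): either it has an ε-production, or it has a production whose right-hand side consists entirely of nullable non-terminals.

ε-productions: C → ε
So C is immediately nullable.
No further non-terminal can be added: every production for the remaining non-terminals contains a terminal or a non-nullable non-terminal.
Nullable = { 'C' }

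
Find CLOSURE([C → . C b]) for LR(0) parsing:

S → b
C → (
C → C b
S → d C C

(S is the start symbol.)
{ [C → . (], [C → . C b] }

Start with: [C → . C b]
  [C → . C b] has the dot before C: add [C → . (]
No further items can be added.

CLOSURE = { [C → . (], [C → . C b] }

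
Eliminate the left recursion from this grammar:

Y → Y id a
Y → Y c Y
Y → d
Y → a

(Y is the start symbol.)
Y → d Y'
Y → a Y'
Y' → id a Y'
Y' → c Y Y'
Y' → ε

Y is directly left-recursive. The standard transformation for
  A → A α₁ | ... | A α_m | β₁ | ... | β_n
is
  A  → β₁ A' | ... | β_n A'
  A' → α₁ A' | ... | α_m A' | ε

Y → d becomes Y → d Y'
Y → a becomes Y → a Y'
Y → Y id a becomes Y' → id a Y'
Y → Y c Y becomes Y' → c Y Y'
Add Y' → ε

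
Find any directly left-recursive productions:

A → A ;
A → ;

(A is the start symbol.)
Yes, A is left-recursive

A → A ;: LEFT RECURSIVE (starts with A)
A → ;: starts with ';'

The grammar has direct left recursion on: A.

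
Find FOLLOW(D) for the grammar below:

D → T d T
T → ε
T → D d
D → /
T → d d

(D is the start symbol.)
{ $, 'd' }

To compute FOLLOW(D), find every occurrence of D on a right-hand side N → α D β: add FIRST(β) \ {ε}, and if β is empty or nullable also add FOLLOW(N). Iterate to a fixed point.

D is the start symbol, so $ ∈ FOLLOW(D).
In T → D d: D is followed by d, add FIRST(d) \ {ε} = { 'd' }

Taking the union: FOLLOW(D) = { $, 'd' }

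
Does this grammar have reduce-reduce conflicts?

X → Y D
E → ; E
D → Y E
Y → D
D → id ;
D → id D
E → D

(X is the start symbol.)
A reduce-reduce conflict occurs when an LR(0) state has two complete items [A → α .] and [B → β .] — both call for a reduction, and with no lookahead the parser cannot choose between them.

Augment with X' → X and build the canonical LR(0) collection (I0 = CLOSURE({[X' → . X]}), then GOTO on every symbol after a dot until no new states appear). It has 13 states:
  I0: { [D → . Y E], [D → . id ;], [D → . id D], [X → . Y D], [X' → . X], [Y → . D] }  — shift
  I1: { [Y → D .] }  — reduce
  I2: { [X' → X .] }  — accept
  I3: { [D → . Y E], [D → . id ;], [D → . id D], [D → Y . E], [E → . ; E], [E → . D], [X → Y . D], [Y → . D] }  — shift
  I4: { [D → . Y E], [D → . id ;], [D → . id D], [D → id . ;], [D → id . D], [Y → . D] }  — shift
  I5: { [D → id ; .] }  — reduce
  I6: { [D → id D .], [Y → D .] }  — 2 reduces
  I7: { [D → . Y E], [D → . id ;], [D → . id D], [D → Y . E], [E → . ; E], [E → . D], [Y → . D] }  — shift
  I8: { [D → . Y E], [D → . id ;], [D → . id D], [E → . ; E], [E → . D], [E → ; . E], [Y → . D] }  — shift
  I9: { [E → D .], [Y → D .] }  — 2 reduces
  I10: { [D → Y E .] }  — reduce
  I11: { [E → ; E .] }  — reduce
  I12: { [E → D .], [X → Y D .], [Y → D .] }  — 3 reduces

I6 contains complete items [D → id D .], [Y → D .] — reduce-reduce conflict.
I9 contains complete items [E → D .], [Y → D .] — reduce-reduce conflict.
I12 contains complete items [E → D .], [X → Y D .], [Y → D .] — reduce-reduce conflict.

Answer: Yes — I6: [D → id D .] vs [Y → D .]; I9: [E → D .] vs [Y → D .]; I12: [E → D .] vs [X → Y D .]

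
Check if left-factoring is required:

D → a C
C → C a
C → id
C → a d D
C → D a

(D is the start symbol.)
No, left-factoring is not needed

Left-factoring is needed when two productions for the same non-terminal
share a common prefix on the right-hand side.

Productions for C:
  C → C a
  C → id
  C → a d D
  C → D a

No common prefixes found.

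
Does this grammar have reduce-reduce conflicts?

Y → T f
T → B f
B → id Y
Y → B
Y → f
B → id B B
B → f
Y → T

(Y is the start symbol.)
Yes — I4: [B → f .] vs [Y → f .]; I9: [B → f .] vs [T → B f .]

A reduce-reduce conflict occurs when an LR(0) state has two complete items [A → α .] and [B → β .] — both call for a reduction, and with no lookahead the parser cannot choose between them.

Augment with Y' → Y and build the canonical LR(0) collection (I0 = CLOSURE({[Y' → . Y]}), then GOTO on every symbol after a dot until no new states appear). It has 12 states:
  I0: { [B → . f], [B → . id B B], [B → . id Y], [T → . B f], [Y → . B], [Y → . T f], [Y → . T], [Y → . f], [Y' → . Y] }  — shift
  I1: { [T → B . f], [Y → B .] }  — shift, reduce
  I2: { [Y → T . f], [Y → T .] }  — shift, reduce
  I3: { [Y' → Y .] }  — accept
  I4: { [B → f .], [Y → f .] }  — 2 reduces
  I5: { [B → . f], [B → . id B B], [B → . id Y], [B → id . B B], [B → id . Y], [T → . B f], [Y → . B], [Y → . T f], [Y → . T], [Y → . f] }  — shift
  I6: { [B → . f], [B → . id B B], [B → . id Y], [B → id B . B], [T → B . f], [Y → B .] }  — shift, reduce
  I7: { [B → id Y .] }  — reduce
  I8: { [B → id B B .] }  — reduce
  I9: { [B → f .], [T → B f .] }  — 2 reduces
  I10: { [Y → T f .] }  — reduce
  I11: { [T → B f .] }  — reduce

I4 contains complete items [B → f .], [Y → f .] — reduce-reduce conflict.
I9 contains complete items [B → f .], [T → B f .] — reduce-reduce conflict.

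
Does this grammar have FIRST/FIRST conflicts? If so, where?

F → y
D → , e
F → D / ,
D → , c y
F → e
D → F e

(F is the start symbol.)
Yes. F → y / F → D '/' ',' on { 'y' }; F → D '/' ',' / F → e on { 'e' }; D → ',' e / D → ',' c y on { ',' }; D → ',' e / D → F e on { ',' }; D → ',' c y / D → F e on { ',' }

FIRST sets of the non-terminals at (or reachable through a nullable prefix from) the front of some alternative:
  FIRST(D) = { ',', 'e', 'y' }
  FIRST(F) = { ',', 'e', 'y' }

Productions for F:
  F → y: FIRST = { 'y' }
  F → D / ,: FIRST = { ',', 'e', 'y' }
  F → e: FIRST = { 'e' }
Productions for D:
  D → , e: FIRST = { ',' }
  D → , c y: FIRST = { ',' }
  D → F e: FIRST = { ',', 'e', 'y' }

Conflict for F: F → y and F → D / ,
  Overlap: { 'y' }
Conflict for F: F → D / , and F → e
  Overlap: { 'e' }
Conflict for D: D → , e and D → , c y
  Overlap: { ',' }
Conflict for D: D → , e and D → F e
  Overlap: { ',' }
Conflict for D: D → , c y and D → F e
  Overlap: { ',' }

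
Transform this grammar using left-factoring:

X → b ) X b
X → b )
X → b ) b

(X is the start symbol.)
Left-factoring transforms A → αβ₁ | αβ₂ into A → αA' and A' → β₁ | β₂
(α is the longest common prefix among the alternatives). Repeat until
no nonterminal has two alternatives with a common prefix.

Round 1: X has alternatives sharing prefix 'b )'. Introduce X': X → b ) X'
  Add: X' → X b
  Add: X' → ε
  Add: X' → b

No remaining common prefixes — done.

Resulting grammar:
X → b ) X'
X' → X b
X' → ε
X' → b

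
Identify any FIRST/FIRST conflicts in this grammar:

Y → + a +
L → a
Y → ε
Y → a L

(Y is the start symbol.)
No FIRST/FIRST conflicts.

A FIRST/FIRST conflict occurs when two productions N → α and N → β for the same non-terminal have FIRST(α) ∩ FIRST(β) ≠ ∅ (with ε ∈ FIRST of a nullable right-hand side, so two nullable alternatives also conflict).

Productions for Y:
  Y → + a +: FIRST = { '+' }
  Y → ε: FIRST = { ε }
  Y → a L: FIRST = { 'a' }
L has only one production, so no FIRST/FIRST conflict is possible there.

All alternatives of each non-terminal have pairwise disjoint FIRST sets.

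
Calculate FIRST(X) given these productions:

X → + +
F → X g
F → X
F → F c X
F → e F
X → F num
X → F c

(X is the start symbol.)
{ '+', 'e' }

To compute FIRST(X), examine every production with X on the left-hand side, reading each right-hand side left to right until a non-nullable symbol is reached.

FIRST sets of the other non-terminals involved (by the same procedure, iterated to a fixed point):
  FIRST(F) = { '+', 'e' }

From X → + +:
  - '+' is a terminal: add '+' and stop
From X → F num:
  - F is a non-terminal: add FIRST(F) \ {ε} = { '+', 'e' }
    F is not nullable, so stop
From X → F c:
  - F is a non-terminal: add FIRST(F) \ {ε} = { '+', 'e' }
    F is not nullable, so stop

Collecting: FIRST(X) = { '+', 'e' }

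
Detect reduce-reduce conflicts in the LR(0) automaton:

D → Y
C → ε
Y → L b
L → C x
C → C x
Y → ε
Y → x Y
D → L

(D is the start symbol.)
Yes — I0: [C → .] vs [Y → .]; I5: [C → .] vs [Y → .]; I9: [C → C x .] vs [L → C x .]

Augment with D' → D and build the canonical LR(0) collection (I0 = CLOSURE({[D' → . D]}), then GOTO on every symbol after a dot until no new states appear). It has 10 states:
  I0: { [C → . C x], [C → .], [D → . L], [D → . Y], [D' → . D], [L → . C x], [Y → . L b], [Y → . x Y], [Y → .] }  — shift, 2 reduces
  I1: { [C → C . x], [L → C . x] }  — shift
  I2: { [D' → D .] }  — accept
  I3: { [D → L .], [Y → L . b] }  — shift, reduce
  I4: { [D → Y .] }  — reduce
  I5: { [C → . C x], [C → .], [L → . C x], [Y → . L b], [Y → . x Y], [Y → .], [Y → x . Y] }  — shift, 2 reduces
  I6: { [Y → L . b] }  — shift
  I7: { [Y → x Y .] }  — reduce
  I8: { [Y → L b .] }  — reduce
  I9: { [C → C x .], [L → C x .] }  — 2 reduces

I0 contains complete items [C → .], [Y → .] — reduce-reduce conflict.
I5 contains complete items [C → .], [Y → .] — reduce-reduce conflict.
I9 contains complete items [C → C x .], [L → C x .] — reduce-reduce conflict.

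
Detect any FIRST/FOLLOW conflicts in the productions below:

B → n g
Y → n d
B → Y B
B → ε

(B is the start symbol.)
Nullable non-terminals: B.
FIRST sets used below: FIRST(Y) = { 'n' }

B: nullable alternative(s) B → ε; FOLLOW(B) = { $ }
  B → n g: FIRST \ {ε} = { 'n' } — disjoint from FOLLOW(B)
  B → Y B: FIRST \ {ε} = { 'n' } — disjoint from FOLLOW(B)
  B → ε: FIRST \ {ε} = { } — this is the only nullable alternative, skip

Y has no nullable alternative, so no FIRST/FOLLOW check is needed there.

No FIRST/FOLLOW conflicts found.

Answer: No FIRST/FOLLOW conflicts.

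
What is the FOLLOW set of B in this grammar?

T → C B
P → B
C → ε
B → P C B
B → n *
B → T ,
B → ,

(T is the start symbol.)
To compute FOLLOW(B), find every occurrence of B on a right-hand side N → α B β: add FIRST(β) \ {ε}, and if β is empty or nullable also add FOLLOW(N). Iterate to a fixed point.

In T → C B: B is at the end, add FOLLOW(T)
In P → B: B is at the end, add FOLLOW(P)
In B → P C B: B is at the end; this adds FOLLOW(B) to itself — nothing new

The FOLLOW sets referred to above (computed the same way, to a fixed point):
  FOLLOW(T) = { $, ',' }
  FOLLOW(P) = { ',', 'n' }

Taking the union: FOLLOW(B) = { $, ',', 'n' }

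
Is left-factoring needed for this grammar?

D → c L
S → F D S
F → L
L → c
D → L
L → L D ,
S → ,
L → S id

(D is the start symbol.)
Left-factoring is needed when two productions for the same non-terminal
share a common prefix on the right-hand side.

Productions for D:
  D → c L
  D → L
Productions for S:
  S → F D S
  S → ,
Productions for L:
  L → c
  L → L D ,
  L → S id

No common prefixes found.

Answer: No, left-factoring is not needed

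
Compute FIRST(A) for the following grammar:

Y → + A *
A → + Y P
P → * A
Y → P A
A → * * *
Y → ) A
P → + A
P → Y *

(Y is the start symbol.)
From A → + Y P:
  - '+' is a terminal: add '+' and stop
From A → * * *:
  - '*' is a terminal: add '*' and stop

Collecting: FIRST(A) = { '*', '+' }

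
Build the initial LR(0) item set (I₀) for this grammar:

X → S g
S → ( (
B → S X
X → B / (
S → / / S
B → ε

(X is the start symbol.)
{ [B → . S X], [B → .], [S → . ( (], [S → . / / S], [X → . B / (], [X → . S g], [X' → . X] }

First, augment the grammar with X' → X
I₀ = CLOSURE({ [X' → . X] }):
  [X' → . X] has the dot before X: add [X → . S g], [X → . B / (]
  [X → . S g] has the dot before S: add [S → . ( (], [S → . / / S]
  [X → . B / (] has the dot before B: add [B → . S X], [B → .]
No further items can be added.

I₀ = { [B → . S X], [B → .], [S → . ( (], [S → . / / S], [X → . B / (], [X → . S g], [X' → . X] }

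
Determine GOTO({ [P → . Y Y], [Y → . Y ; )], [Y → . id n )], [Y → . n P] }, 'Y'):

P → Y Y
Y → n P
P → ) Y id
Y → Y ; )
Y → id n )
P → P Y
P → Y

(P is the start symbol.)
{ [P → Y . Y], [Y → . Y ; )], [Y → . id n )], [Y → . n P], [Y → Y . ; )] }

GOTO(I, 'Y') = CLOSURE({ [A → αX.β] : [A → α.Xβ] ∈ I, X = 'Y' })

Items with dot before 'Y', with the dot advanced:
  [P → . Y Y] → [P → Y . Y]
  [Y → . Y ; )] → [Y → Y . ; )]
Closure of the advanced items:
  [P → Y . Y] has the dot before Y: add [Y → . n P], [Y → . Y ; )], [Y → . id n )]

GOTO = { [P → Y . Y], [Y → . Y ; )], [Y → . id n )], [Y → . n P], [Y → Y . ; )] }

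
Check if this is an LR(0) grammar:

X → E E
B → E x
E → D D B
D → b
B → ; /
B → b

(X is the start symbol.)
A grammar is LR(0) if no state in the canonical LR(0) collection has:
  - both a shift item (dot before a terminal) and a complete item (shift-reduce conflict), or
  - two or more complete items (reduce-reduce conflict; the accept item [X' → X .] counts as a complete item here).

Augment with X' → X and build the canonical LR(0) collection (I0 = CLOSURE({[X' → . X]}), then GOTO on every symbol after a dot until no new states appear). It has 13 states:
  I0: { [D → . b], [E → . D D B], [X → . E E], [X' → . X] }  — shift
  I1: { [D → . b], [E → D . D B] }  — shift
  I2: { [D → . b], [E → . D D B], [X → E . E] }  — shift
  I3: { [X' → X .] }  — accept
  I4: { [D → b .] }  — reduce
  I5: { [X → E E .] }  — reduce
  I6: { [B → . ; /], [B → . E x], [B → . b], [D → . b], [E → . D D B], [E → D D . B] }  — shift
  I7: { [B → ; . /] }  — shift
  I8: { [E → D D B .] }  — reduce
  I9: { [B → E . x] }  — shift
  I10: { [B → b .], [D → b .] }  — 2 reduces
  I11: { [B → E x .] }  — reduce
  I12: { [B → ; / .] }  — reduce

Conflict in state I10:
  Reduce-reduce conflict: [B → b .] and [D → b .]
So the grammar is NOT LR(0).

Answer: No. Reduce-reduce conflict: [B → b .] and [D → b .]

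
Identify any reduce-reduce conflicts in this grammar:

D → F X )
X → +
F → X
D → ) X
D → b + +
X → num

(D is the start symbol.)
Augment with D' → D and build the canonical LR(0) collection (I0 = CLOSURE({[D' → . D]}), then GOTO on every symbol after a dot until no new states appear). It has 13 states:
  I0: { [D → . ) X], [D → . F X )], [D → . b + +], [D' → . D], [F → . X], [X → . +], [X → . num] }  — shift
  I1: { [D → ) . X], [X → . +], [X → . num] }  — shift
  I2: { [X → + .] }  — reduce
  I3: { [D' → D .] }  — accept
  I4: { [D → F . X )], [X → . +], [X → . num] }  — shift
  I5: { [F → X .] }  — reduce
  I6: { [D → b . + +] }  — shift
  I7: { [X → num .] }  — reduce
  I8: { [D → b + . +] }  — shift
  I9: { [D → b + + .] }  — reduce
  I10: { [D → F X . )] }  — shift
  I11: { [D → F X ) .] }  — reduce
  I12: { [D → ) X .] }  — reduce

No state contains more than one complete item.

Answer: No reduce-reduce conflicts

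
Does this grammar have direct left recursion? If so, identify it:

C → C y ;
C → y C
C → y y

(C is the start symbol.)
Yes, C is left-recursive

Direct left recursion occurs when N → N α for some non-terminal N (the right-hand side begins with the left-hand side itself).

C → C y ;: LEFT RECURSIVE (starts with C)
C → y C: starts with y
C → y y: starts with y

The grammar has direct left recursion on: C.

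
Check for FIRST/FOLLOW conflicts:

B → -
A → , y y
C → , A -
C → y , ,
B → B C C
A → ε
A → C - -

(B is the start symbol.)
No FIRST/FOLLOW conflicts.

Nullable non-terminals: A.
FIRST sets used below: FIRST(C) = { ',', 'y' }

A: nullable alternative(s) A → ε; FOLLOW(A) = { '-' }
  A → , y y: FIRST \ {ε} = { ',' } — disjoint from FOLLOW(A)
  A → ε: FIRST \ {ε} = { } — this is the only nullable alternative, skip
  A → C - -: FIRST \ {ε} = { ',', 'y' } — disjoint from FOLLOW(A)

B, C have no nullable alternative, so no FIRST/FOLLOW check is needed there.

No FIRST/FOLLOW conflicts found.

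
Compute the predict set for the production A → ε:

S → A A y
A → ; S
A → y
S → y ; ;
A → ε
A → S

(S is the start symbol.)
{ ';', 'y' }

PREDICT(A → ε) = (FIRST(RHS) \ {ε}) ∪ (FOLLOW(A) if ε ∈ FIRST(RHS), i.e. RHS ⇒* ε)
The right-hand side is ε (FIRST(ε) = { ε }), so the predict set is FOLLOW(A) = { ';', 'y' }
PREDICT(A → ε) = { ';', 'y' }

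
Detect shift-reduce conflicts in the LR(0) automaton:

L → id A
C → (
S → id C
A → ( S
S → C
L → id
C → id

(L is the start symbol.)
Yes — I2: [L → id .] vs [A → . ( S]; I8: [C → id .] vs [C → . (]

A shift-reduce conflict occurs when an LR(0) state has both:
  - a complete (reduce) item [A → α .] (dot at the end), and
  - a shift item [B → β . c γ] (dot before a terminal).

Augment with L' → L and build the canonical LR(0) collection (I0 = CLOSURE({[L' → . L]}), then GOTO on every symbol after a dot until no new states appear). It has 11 states:
  I0: { [L → . id A], [L → . id], [L' → . L] }  — shift
  I1: { [L' → L .] }  — accept
  I2: { [A → . ( S], [L → id . A], [L → id .] }  — shift, reduce
  I3: { [A → ( . S], [C → . (], [C → . id], [S → . C], [S → . id C] }  — shift
  I4: { [L → id A .] }  — reduce
  I5: { [C → ( .] }  — reduce
  I6: { [S → C .] }  — reduce
  I7: { [A → ( S .] }  — reduce
  I8: { [C → . (], [C → . id], [C → id .], [S → id . C] }  — shift, reduce
  I9: { [S → id C .] }  — reduce
  I10: { [C → id .] }  — reduce

I2 contains reduce item [L → id .] and shift item [A → . ( S] — shift-reduce conflict.
I8 contains reduce item [C → id .] and shift items [C → . (], [C → . id] — shift-reduce conflict.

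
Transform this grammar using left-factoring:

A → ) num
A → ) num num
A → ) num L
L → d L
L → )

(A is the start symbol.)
Left-factoring transforms A → αβ₁ | αβ₂ into A → αA' and A' → β₁ | β₂
(α is the longest common prefix among the alternatives). Repeat until
no nonterminal has two alternatives with a common prefix.

Round 1: A has alternatives sharing prefix ') num'. Introduce A': A → ) num A'
  Add: A' → ε
  Add: A' → num
  Add: A' → L

No remaining common prefixes — done.

Resulting grammar:
A → ) num A'
A' → ε
A' → num
A' → L
L → d L
L → )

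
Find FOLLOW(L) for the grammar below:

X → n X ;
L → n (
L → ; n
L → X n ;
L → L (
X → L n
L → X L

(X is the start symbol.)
{ '(', 'n' }

To compute FOLLOW(L), find every occurrence of L on a right-hand side N → α L β: add FIRST(β) \ {ε}, and if β is empty or nullable also add FOLLOW(N). Iterate to a fixed point.

In L → L (: L is followed by '(', add FIRST('(') \ {ε} = { '(' }
In X → L n: L is followed by n, add FIRST(n) \ {ε} = { 'n' }
In L → X L: L is at the end; this adds FOLLOW(L) to itself — nothing new

Taking the union: FOLLOW(L) = { '(', 'n' }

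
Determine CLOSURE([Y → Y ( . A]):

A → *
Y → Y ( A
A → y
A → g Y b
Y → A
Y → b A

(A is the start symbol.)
To compute CLOSURE, for each item [A → α.Bβ] where B is a non-terminal, add [B → .γ] for all productions B → γ; repeat for the newly added items until nothing changes.

Start with: [Y → Y ( . A]
  [Y → Y ( . A] has the dot before A: add [A → . *], [A → . y], [A → . g Y b]
No further items can be added.

CLOSURE = { [A → . *], [A → . g Y b], [A → . y], [Y → Y ( . A] }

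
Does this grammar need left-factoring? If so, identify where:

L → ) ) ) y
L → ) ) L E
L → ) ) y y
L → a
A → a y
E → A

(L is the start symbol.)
Yes, L has productions with common prefix ') )'

Left-factoring is needed when two productions for the same non-terminal
share a common prefix on the right-hand side.

Productions for L:
  L → ) ) ) y
  L → ) ) L E
  L → ) ) y y
  L → a

Found common prefix ') )' in productions for L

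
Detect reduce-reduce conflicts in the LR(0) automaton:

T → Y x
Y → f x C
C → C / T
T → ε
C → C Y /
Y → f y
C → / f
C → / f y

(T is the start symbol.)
A reduce-reduce conflict occurs when an LR(0) state has two complete items [A → α .] and [B → β .] — both call for a reduction, and with no lookahead the parser cannot choose between them.

Augment with T' → T and build the canonical LR(0) collection (I0 = CLOSURE({[T' → . T]}), then GOTO on every symbol after a dot until no new states appear). It has 15 states:
  I0: { [T → . Y x], [T → .], [T' → . T], [Y → . f x C], [Y → . f y] }  — shift, reduce
  I1: { [T' → T .] }  — accept
  I2: { [T → Y . x] }  — shift
  I3: { [Y → f . x C], [Y → f . y] }  — shift
  I4: { [C → . / f y], [C → . / f], [C → . C / T], [C → . C Y /], [Y → f x . C] }  — shift
  I5: { [Y → f y .] }  — reduce
  I6: { [C → / . f y], [C → / . f] }  — shift
  I7: { [C → C . / T], [C → C . Y /], [Y → . f x C], [Y → . f y], [Y → f x C .] }  — shift, reduce
  I8: { [C → C / . T], [T → . Y x], [T → .], [Y → . f x C], [Y → . f y] }  — shift, reduce
  I9: { [C → C Y . /] }  — shift
  I10: { [C → C Y / .] }  — reduce
  I11: { [C → C / T .] }  — reduce
  I12: { [C → / f . y], [C → / f .] }  — shift, reduce
  I13: { [C → / f y .] }  — reduce
  I14: { [T → Y x .] }  — reduce

No state contains more than one complete item.

Answer: No reduce-reduce conflicts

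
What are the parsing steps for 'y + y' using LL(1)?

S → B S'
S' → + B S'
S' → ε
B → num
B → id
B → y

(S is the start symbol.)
LL(1) parsing maintains a stack (initially the start symbol over $) and the input. At each step: if the stack top is a terminal, match it against the current input token; if it is a non-terminal N, replace it with the RHS of M[N, lookahead] (the unique production whose predict set contains the lookahead).

Stack is shown with the top on the left.

Stack     Input    Action
-------------------------
S $       y + y $  output S → B S'
B S' $    y + y $  output B → y
y S' $    y + y $  match 'y'
S' $      + y $    output S' → + B S'
+ B S' $  + y $    match '+'
B S' $    y $      output B → y
y S' $    y $      match 'y'
S' $      $        output S' → ε
$         $        accept

The string is accepted.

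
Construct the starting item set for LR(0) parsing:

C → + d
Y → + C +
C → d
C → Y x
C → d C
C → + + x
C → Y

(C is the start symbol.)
First, augment the grammar with C' → C
I₀ = CLOSURE({ [C' → . C] }):
  [C' → . C] has the dot before C: add [C → . + d], [C → . d], [C → . Y x], [C → . d C], [C → . + + x], [C → . Y]
  [C → . Y x] has the dot before Y: add [Y → . + C +]
No further items can be added.

I₀ = { [C → . + + x], [C → . + d], [C → . Y x], [C → . Y], [C → . d C], [C → . d], [C' → . C], [Y → . + C +] }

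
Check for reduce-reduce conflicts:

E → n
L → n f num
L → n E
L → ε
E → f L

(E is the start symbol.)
Augment with E' → E and build the canonical LR(0) collection (I0 = CLOSURE({[E' → . E]}), then GOTO on every symbol after a dot until no new states appear). It has 9 states:
  I0: { [E → . f L], [E → . n], [E' → . E] }  — shift
  I1: { [E' → E .] }  — accept
  I2: { [E → f . L], [L → . n E], [L → . n f num], [L → .] }  — shift, reduce
  I3: { [E → n .] }  — reduce
  I4: { [E → f L .] }  — reduce
  I5: { [E → . f L], [E → . n], [L → n . E], [L → n . f num] }  — shift
  I6: { [L → n E .] }  — reduce
  I7: { [E → f . L], [L → . n E], [L → . n f num], [L → .], [L → n f . num] }  — shift, reduce
  I8: { [L → n f num .] }  — reduce

No state contains more than one complete item.

Answer: No reduce-reduce conflicts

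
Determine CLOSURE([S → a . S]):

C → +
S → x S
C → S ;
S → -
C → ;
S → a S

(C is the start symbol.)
{ [S → . -], [S → . a S], [S → . x S], [S → a . S] }

Start with: [S → a . S]
  [S → a . S] has the dot before S: add [S → . x S], [S → . -], [S → . a S]
No further items can be added.

CLOSURE = { [S → . -], [S → . a S], [S → . x S], [S → a . S] }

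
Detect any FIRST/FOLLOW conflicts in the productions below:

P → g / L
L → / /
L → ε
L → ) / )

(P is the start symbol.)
A FIRST/FOLLOW conflict occurs when a non-terminal N has a nullable alternative N → β (β ⇒* ε) and another alternative N → α with FIRST(α) ∩ FOLLOW(N) ≠ ∅: on such a lookahead the parser cannot decide between expanding α and letting N vanish via β.

Nullable non-terminals: L.

L: nullable alternative(s) L → ε; FOLLOW(L) = { $ }
  L → / /: FIRST \ {ε} = { '/' } — disjoint from FOLLOW(L)
  L → ε: FIRST \ {ε} = { } — this is the only nullable alternative, skip
  L → ) / ): FIRST \ {ε} = { ')' } — disjoint from FOLLOW(L)

P has no nullable alternative, so no FIRST/FOLLOW check is needed there.

No FIRST/FOLLOW conflicts found.

Answer: No FIRST/FOLLOW conflicts.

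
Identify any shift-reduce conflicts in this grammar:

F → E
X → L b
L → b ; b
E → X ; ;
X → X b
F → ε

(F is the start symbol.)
A shift-reduce conflict occurs when an LR(0) state has both:
  - a complete (reduce) item [A → α .] (dot at the end), and
  - a shift item [B → β . c γ] (dot before a terminal).

Augment with F' → F and build the canonical LR(0) collection (I0 = CLOSURE({[F' → . F]}), then GOTO on every symbol after a dot until no new states appear). It has 12 states:
  I0: { [E → . X ; ;], [F → . E], [F → .], [F' → . F], [L → . b ; b], [X → . L b], [X → . X b] }  — shift, reduce
  I1: { [F → E .] }  — reduce
  I2: { [F' → F .] }  — accept
  I3: { [X → L . b] }  — shift
  I4: { [E → X . ; ;], [X → X . b] }  — shift
  I5: { [L → b . ; b] }  — shift
  I6: { [L → b ; . b] }  — shift
  I7: { [L → b ; b .] }  — reduce
  I8: { [E → X ; . ;] }  — shift
  I9: { [X → X b .] }  — reduce
  I10: { [E → X ; ; .] }  — reduce
  I11: { [X → L b .] }  — reduce

I0 contains reduce item [F → .] and shift item [L → . b ; b] — shift-reduce conflict.

Answer: Yes — I0: [F → .] vs [L → . b ; b]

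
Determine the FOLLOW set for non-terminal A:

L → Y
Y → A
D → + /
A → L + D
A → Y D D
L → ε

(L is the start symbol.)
{ $, '+' }

To compute FOLLOW(A), find every occurrence of A on a right-hand side N → α A β: add FIRST(β) \ {ε}, and if β is empty or nullable also add FOLLOW(N). Iterate to a fixed point.

In Y → A: A is at the end, add FOLLOW(Y)

The FOLLOW sets referred to above (computed the same way, to a fixed point):
  FOLLOW(Y) = { $, '+' }

Taking the union: FOLLOW(A) = { $, '+' }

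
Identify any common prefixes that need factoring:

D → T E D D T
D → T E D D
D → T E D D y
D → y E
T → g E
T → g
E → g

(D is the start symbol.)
Left-factoring is needed when two productions for the same non-terminal
share a common prefix on the right-hand side.

Productions for D:
  D → T E D D T
  D → T E D D
  D → T E D D y
  D → y E
Productions for T:
  T → g E
  T → g

Found common prefix 'T E D D' in productions for D
Found common prefix 'g' in productions for T

Answer: Yes, D has productions with common prefix 'T E D D'; T has productions with common prefix 'g'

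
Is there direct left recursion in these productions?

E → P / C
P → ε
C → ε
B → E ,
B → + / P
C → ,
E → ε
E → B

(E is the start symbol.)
Direct left recursion occurs when N → N α for some non-terminal N (the right-hand side begins with the left-hand side itself).

E → P / C: starts with P
P → ε: starts with ε
C → ε: starts with ε
B → E ,: starts with E
B → + / P: starts with '+'
C → ,: starts with ','
E → ε: starts with ε
E → B: starts with B

No direct left recursion found.

Answer: No direct left recursion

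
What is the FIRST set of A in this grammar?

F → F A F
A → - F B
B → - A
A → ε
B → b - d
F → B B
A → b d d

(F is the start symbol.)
{ '-', 'b', ε }

To compute FIRST(A), examine every production with A on the left-hand side, reading each right-hand side left to right until a non-nullable symbol is reached.

From A → - F B:
  - '-' is a terminal: add '-' and stop
From A → ε:
  - ε-production, so ε ∈ FIRST(A)
From A → b d d:
  - b is a terminal: add 'b' and stop

Collecting: FIRST(A) = { '-', 'b', ε }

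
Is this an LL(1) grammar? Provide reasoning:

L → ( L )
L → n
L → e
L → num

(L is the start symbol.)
Yes, the grammar is LL(1).

For L:
  PREDICT(L → '(' L ')') = { '(' }
  PREDICT(L → n) = { 'n' }
  PREDICT(L → e) = { 'e' }
  PREDICT(L → num) = { 'num' }

All predict sets are disjoint. The grammar IS LL(1).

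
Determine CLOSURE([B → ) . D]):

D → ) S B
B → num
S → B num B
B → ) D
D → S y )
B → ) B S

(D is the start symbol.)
{ [B → ) . D], [B → . ) B S], [B → . ) D], [B → . num], [D → . ) S B], [D → . S y )], [S → . B num B] }

To compute CLOSURE, for each item [A → α.Bβ] where B is a non-terminal, add [B → .γ] for all productions B → γ; repeat for the newly added items until nothing changes.

Start with: [B → ) . D]
  [B → ) . D] has the dot before D: add [D → . ) S B], [D → . S y )]
  [D → . S y )] has the dot before S: add [S → . B num B]
  [S → . B num B] has the dot before B: add [B → . num], [B → . ) D], [B → . ) B S]
No further items can be added.

CLOSURE = { [B → ) . D], [B → . ) B S], [B → . ) D], [B → . num], [D → . ) S B], [D → . S y )], [S → . B num B] }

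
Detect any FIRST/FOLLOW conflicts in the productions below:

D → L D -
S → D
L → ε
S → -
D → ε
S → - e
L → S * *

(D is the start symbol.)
Yes. D → L D '-' with FOLLOW(D) on { '*', '-' }; L → S '*' '*' with FOLLOW(L) on { '*', '-' }

A FIRST/FOLLOW conflict occurs when a non-terminal N has a nullable alternative N → β (β ⇒* ε) and another alternative N → α with FIRST(α) ∩ FOLLOW(N) ≠ ∅: on such a lookahead the parser cannot decide between expanding α and letting N vanish via β.

Nullable non-terminals: D, L, S.
FIRST sets used below: FIRST(L) = { '*', '-', ε }, FIRST(D) = { '*', '-', ε }, FIRST(S) = { '*', '-', ε }

D: nullable alternative(s) D → ε; FOLLOW(D) = { $, '*', '-' }
  D → L D -: FIRST \ {ε} = { '*', '-' } — overlaps FOLLOW(D) on { '*', '-' }: CONFLICT
  D → ε: FIRST \ {ε} = { } — this is the only nullable alternative, skip

L: nullable alternative(s) L → ε; FOLLOW(L) = { '*', '-' }
  L → ε: FIRST \ {ε} = { } — this is the only nullable alternative, skip
  L → S * *: FIRST \ {ε} = { '*', '-' } — overlaps FOLLOW(L) on { '*', '-' }: CONFLICT

S: nullable alternative(s) S → D; FOLLOW(S) = { '*' }
  S → D: FIRST \ {ε} = { '*', '-' } — this is the only nullable alternative, skip
  S → -: FIRST \ {ε} = { '-' } — disjoint from FOLLOW(S)
  S → - e: FIRST \ {ε} = { '-' } — disjoint from FOLLOW(S)

So the grammar has 2 FIRST/FOLLOW conflicts (marked CONFLICT above).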